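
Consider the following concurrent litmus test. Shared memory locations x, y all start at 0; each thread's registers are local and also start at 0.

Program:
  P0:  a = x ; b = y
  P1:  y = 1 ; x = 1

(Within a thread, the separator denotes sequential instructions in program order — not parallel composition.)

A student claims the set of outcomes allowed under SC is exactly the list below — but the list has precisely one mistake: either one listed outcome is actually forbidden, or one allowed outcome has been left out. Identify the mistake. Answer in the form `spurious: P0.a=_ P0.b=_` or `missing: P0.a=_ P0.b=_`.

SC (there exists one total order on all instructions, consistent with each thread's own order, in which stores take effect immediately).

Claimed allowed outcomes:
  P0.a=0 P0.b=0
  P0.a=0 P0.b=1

missing: P0.a=1 P0.b=1

outcome vector order: (P0.a,P0.b)
SC (3): <0 0> <0 1> <1 1>
SC∖claimed = {<1 1>}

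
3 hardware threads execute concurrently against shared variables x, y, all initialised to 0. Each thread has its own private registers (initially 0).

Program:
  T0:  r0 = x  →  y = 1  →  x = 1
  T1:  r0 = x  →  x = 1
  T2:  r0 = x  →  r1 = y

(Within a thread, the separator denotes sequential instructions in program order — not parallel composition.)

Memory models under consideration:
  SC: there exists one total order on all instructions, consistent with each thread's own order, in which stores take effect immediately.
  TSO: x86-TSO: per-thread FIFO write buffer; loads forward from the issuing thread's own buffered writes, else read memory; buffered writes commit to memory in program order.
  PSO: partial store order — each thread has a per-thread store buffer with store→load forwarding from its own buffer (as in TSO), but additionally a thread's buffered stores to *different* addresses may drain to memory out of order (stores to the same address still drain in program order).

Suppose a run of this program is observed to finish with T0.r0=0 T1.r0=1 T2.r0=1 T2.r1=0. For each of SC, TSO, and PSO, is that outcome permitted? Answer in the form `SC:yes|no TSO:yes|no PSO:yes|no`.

SC:no TSO:no PSO:yes

outcome vector order: (T0.r0,T1.r0,T2.r0,T2.r1)
under SC → (0,0,0,0); (0,0,0,1); (0,0,1,0); (0,0,1,1); (0,1,0,0); (0,1,0,1); (0,1,1,1); (1,0,0,0); (1,0,0,1); (1,0,1,0); (1,0,1,1)
under TSO → (0,0,0,0); (0,0,0,1); (0,0,1,0); (0,0,1,1); (0,1,0,0); (0,1,0,1); (0,1,1,1); (1,0,0,0); (1,0,0,1); (1,0,1,0); (1,0,1,1)
under PSO → (0,0,0,0); (0,0,0,1); (0,0,1,0); (0,0,1,1); (0,1,0,0); (0,1,0,1); (0,1,1,0); (0,1,1,1); (1,0,0,0); (1,0,0,1); (1,0,1,0); (1,0,1,1)
target (0,1,1,0) ∈ {PSO}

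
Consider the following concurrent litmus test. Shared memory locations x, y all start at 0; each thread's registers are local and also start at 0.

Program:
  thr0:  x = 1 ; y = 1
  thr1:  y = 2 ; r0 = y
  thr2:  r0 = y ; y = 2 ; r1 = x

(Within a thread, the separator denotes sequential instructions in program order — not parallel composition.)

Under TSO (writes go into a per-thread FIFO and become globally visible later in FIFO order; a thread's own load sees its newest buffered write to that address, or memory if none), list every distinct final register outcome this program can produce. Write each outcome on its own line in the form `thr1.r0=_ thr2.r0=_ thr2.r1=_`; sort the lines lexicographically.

thr1.r0=1 thr2.r0=0 thr2.r1=0
thr1.r0=1 thr2.r0=0 thr2.r1=1
thr1.r0=1 thr2.r0=1 thr2.r1=1
thr1.r0=1 thr2.r0=2 thr2.r1=0
thr1.r0=1 thr2.r0=2 thr2.r1=1
thr1.r0=2 thr2.r0=0 thr2.r1=0
thr1.r0=2 thr2.r0=0 thr2.r1=1
thr1.r0=2 thr2.r0=1 thr2.r1=1
thr1.r0=2 thr2.r0=2 thr2.r1=0
thr1.r0=2 thr2.r0=2 thr2.r1=1

outcome vector order: (thr1.r0,thr2.r0,thr2.r1)
|TSO outcomes| = 10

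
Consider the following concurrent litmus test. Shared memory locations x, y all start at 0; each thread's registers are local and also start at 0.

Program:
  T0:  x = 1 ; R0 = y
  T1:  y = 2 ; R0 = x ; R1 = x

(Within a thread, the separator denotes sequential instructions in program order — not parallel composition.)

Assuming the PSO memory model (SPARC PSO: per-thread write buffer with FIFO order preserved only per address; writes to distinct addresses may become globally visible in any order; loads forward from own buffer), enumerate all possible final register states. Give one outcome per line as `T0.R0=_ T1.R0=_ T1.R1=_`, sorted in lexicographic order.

T0.R0=0 T1.R0=0 T1.R1=0
T0.R0=0 T1.R0=0 T1.R1=1
T0.R0=0 T1.R0=1 T1.R1=1
T0.R0=2 T1.R0=0 T1.R1=0
T0.R0=2 T1.R0=0 T1.R1=1
T0.R0=2 T1.R0=1 T1.R1=1

outcome vector order: (T0.R0,T1.R0,T1.R1)
|PSO outcomes| = 6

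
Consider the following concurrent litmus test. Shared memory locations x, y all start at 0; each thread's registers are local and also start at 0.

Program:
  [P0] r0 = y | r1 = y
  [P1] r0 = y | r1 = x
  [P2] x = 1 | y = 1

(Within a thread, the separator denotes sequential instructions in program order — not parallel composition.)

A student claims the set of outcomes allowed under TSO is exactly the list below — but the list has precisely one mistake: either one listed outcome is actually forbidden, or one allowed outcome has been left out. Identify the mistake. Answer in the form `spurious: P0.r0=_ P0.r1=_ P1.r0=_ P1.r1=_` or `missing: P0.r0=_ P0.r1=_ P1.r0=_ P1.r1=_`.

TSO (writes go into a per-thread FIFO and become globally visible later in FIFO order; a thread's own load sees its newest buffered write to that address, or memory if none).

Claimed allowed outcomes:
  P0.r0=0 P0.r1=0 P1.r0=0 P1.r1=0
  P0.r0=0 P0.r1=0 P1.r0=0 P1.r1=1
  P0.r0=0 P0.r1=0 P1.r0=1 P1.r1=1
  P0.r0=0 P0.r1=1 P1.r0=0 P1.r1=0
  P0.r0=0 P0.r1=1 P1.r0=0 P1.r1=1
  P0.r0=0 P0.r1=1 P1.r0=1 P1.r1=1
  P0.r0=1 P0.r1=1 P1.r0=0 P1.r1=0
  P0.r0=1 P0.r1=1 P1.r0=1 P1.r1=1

outcome vector order: (P0.r0,P0.r1,P1.r0,P1.r1)
TSO (9): 0/0/0/0; 0/0/0/1; 0/0/1/1; 0/1/0/0; 0/1/0/1; 0/1/1/1; 1/1/0/0; 1/1/0/1; 1/1/1/1
TSO∖claimed = {1/1/0/1}

missing: P0.r0=1 P0.r1=1 P1.r0=0 P1.r1=1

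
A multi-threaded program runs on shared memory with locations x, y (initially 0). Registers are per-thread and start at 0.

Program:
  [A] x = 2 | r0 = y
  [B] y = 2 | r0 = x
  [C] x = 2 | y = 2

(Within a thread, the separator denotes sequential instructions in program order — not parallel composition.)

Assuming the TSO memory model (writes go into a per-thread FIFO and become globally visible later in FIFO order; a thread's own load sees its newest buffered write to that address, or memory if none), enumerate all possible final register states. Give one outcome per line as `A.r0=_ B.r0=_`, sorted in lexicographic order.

outcome vector order: (A.r0,B.r0)
|TSO outcomes| = 4

A.r0=0 B.r0=0
A.r0=0 B.r0=2
A.r0=2 B.r0=0
A.r0=2 B.r0=2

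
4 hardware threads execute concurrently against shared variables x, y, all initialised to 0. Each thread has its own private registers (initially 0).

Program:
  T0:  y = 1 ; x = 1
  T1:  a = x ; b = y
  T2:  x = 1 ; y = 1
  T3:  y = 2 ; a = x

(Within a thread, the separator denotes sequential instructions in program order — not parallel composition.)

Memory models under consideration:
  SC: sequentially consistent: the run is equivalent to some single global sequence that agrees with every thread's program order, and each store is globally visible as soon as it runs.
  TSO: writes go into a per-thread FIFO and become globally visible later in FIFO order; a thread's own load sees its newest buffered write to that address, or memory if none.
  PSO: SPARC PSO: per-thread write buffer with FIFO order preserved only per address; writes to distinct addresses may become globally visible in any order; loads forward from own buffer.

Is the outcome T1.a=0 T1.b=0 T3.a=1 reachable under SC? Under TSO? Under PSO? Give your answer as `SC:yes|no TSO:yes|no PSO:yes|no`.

outcome vector order: (T1.a,T1.b,T3.a)
[SC] allowed = {<0 0 0> <0 0 1> <0 1 0> <0 1 1> <0 2 0> <0 2 1> <1 0 1> <1 1 0> <1 1 1> <1 2 0> <1 2 1>}
[TSO] allowed = {<0 0 0> <0 0 1> <0 1 0> <0 1 1> <0 2 0> <0 2 1> <1 0 0> <1 0 1> <1 1 0> <1 1 1> <1 2 0> <1 2 1>}
[PSO] allowed = {<0 0 0> <0 0 1> <0 1 0> <0 1 1> <0 2 0> <0 2 1> <1 0 0> <1 0 1> <1 1 0> <1 1 1> <1 2 0> <1 2 1>}
target <0 0 1> ∈ {SC,TSO,PSO}

SC:yes TSO:yes PSO:yes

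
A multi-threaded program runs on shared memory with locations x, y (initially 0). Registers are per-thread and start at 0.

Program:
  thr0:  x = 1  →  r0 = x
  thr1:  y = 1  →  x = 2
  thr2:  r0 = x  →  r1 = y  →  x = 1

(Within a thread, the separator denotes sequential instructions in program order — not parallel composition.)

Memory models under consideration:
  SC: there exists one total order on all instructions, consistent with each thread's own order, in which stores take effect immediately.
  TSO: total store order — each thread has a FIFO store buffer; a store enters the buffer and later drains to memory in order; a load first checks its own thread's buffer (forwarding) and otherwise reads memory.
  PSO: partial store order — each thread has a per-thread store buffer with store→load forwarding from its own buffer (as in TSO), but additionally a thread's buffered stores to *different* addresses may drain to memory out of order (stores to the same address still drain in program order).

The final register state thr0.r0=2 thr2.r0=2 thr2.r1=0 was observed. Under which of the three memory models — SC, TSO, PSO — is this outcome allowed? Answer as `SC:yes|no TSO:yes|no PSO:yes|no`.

SC:no TSO:no PSO:yes

outcome vector order: (thr0.r0,thr2.r0,thr2.r1)
SC: 10 outcomes — {100; 101; 110; 111; 121; 200; 201; 210; 211; 221}
TSO: 10 outcomes — {100; 101; 110; 111; 121; 200; 201; 210; 211; 221}
PSO: 12 outcomes — {100; 101; 110; 111; 120; 121; 200; 201; 210; 211; 220; 221}
target 220 ∈ {PSO}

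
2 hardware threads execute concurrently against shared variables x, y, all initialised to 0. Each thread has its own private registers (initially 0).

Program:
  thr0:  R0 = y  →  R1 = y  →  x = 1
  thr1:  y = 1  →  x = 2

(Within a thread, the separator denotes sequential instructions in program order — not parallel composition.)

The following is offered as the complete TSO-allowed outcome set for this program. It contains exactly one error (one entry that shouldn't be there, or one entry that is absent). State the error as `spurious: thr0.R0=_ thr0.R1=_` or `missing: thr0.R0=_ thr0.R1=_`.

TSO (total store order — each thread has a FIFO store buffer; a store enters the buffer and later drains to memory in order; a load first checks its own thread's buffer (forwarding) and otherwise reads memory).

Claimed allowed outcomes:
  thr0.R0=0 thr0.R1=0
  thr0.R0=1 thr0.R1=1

missing: thr0.R0=0 thr0.R1=1

outcome vector order: (thr0.R0,thr0.R1)
under TSO → 0/0, 0/1, 1/1
TSO∖claimed = {0/1}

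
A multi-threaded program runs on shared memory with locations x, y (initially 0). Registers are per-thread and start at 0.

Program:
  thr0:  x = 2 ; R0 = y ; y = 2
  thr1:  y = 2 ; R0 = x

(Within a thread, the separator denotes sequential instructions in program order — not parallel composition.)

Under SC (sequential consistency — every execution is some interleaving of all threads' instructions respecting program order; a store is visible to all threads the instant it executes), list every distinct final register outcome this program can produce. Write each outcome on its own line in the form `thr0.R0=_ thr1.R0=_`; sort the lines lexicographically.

thr0.R0=0 thr1.R0=2
thr0.R0=2 thr1.R0=0
thr0.R0=2 thr1.R0=2

outcome vector order: (thr0.R0,thr1.R0)
|SC outcomes| = 3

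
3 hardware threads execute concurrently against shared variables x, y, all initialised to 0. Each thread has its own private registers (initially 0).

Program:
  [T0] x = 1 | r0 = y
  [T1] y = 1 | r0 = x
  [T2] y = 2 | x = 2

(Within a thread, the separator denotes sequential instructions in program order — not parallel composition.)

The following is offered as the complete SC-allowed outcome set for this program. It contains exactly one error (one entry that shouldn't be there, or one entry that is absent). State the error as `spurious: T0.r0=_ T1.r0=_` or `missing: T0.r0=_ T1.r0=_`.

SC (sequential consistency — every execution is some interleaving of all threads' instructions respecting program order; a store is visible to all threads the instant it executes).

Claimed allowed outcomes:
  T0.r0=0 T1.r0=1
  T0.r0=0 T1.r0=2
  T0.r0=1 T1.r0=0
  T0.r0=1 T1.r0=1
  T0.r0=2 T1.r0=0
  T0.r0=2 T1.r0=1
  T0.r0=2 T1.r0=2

missing: T0.r0=1 T1.r0=2

outcome vector order: (T0.r0,T1.r0)
SC (8): <0 1> <0 2> <1 0> <1 1> <1 2> <2 0> <2 1> <2 2>
SC∖claimed = {<1 2>}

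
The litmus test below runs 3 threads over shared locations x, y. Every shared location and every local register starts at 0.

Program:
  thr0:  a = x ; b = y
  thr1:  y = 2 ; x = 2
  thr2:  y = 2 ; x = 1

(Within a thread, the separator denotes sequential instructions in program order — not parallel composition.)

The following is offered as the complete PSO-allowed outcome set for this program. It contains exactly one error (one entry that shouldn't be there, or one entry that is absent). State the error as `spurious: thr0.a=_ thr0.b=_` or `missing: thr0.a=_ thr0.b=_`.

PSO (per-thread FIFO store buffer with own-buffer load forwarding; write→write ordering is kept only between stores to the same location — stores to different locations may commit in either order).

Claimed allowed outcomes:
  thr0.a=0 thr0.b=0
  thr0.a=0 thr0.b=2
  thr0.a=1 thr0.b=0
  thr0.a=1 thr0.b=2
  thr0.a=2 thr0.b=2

outcome vector order: (thr0.a,thr0.b)
under PSO → (0,0); (0,2); (1,0); (1,2); (2,0); (2,2)
PSO∖claimed = {(2,0)}

missing: thr0.a=2 thr0.b=0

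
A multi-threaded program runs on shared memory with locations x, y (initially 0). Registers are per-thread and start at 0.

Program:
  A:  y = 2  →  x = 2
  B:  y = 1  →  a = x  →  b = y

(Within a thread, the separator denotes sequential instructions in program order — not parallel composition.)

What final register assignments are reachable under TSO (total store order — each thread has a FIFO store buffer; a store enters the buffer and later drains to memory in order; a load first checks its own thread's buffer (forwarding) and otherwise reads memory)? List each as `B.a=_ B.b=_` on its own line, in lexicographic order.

outcome vector order: (B.a,B.b)
|TSO outcomes| = 4

B.a=0 B.b=1
B.a=0 B.b=2
B.a=2 B.b=1
B.a=2 B.b=2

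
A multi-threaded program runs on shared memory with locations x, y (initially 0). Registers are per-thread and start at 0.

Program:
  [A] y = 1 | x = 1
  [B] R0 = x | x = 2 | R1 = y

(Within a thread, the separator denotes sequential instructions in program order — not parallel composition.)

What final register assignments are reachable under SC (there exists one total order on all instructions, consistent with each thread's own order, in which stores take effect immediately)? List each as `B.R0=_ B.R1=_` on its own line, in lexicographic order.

outcome vector order: (B.R0,B.R1)
|SC outcomes| = 3

B.R0=0 B.R1=0
B.R0=0 B.R1=1
B.R0=1 B.R1=1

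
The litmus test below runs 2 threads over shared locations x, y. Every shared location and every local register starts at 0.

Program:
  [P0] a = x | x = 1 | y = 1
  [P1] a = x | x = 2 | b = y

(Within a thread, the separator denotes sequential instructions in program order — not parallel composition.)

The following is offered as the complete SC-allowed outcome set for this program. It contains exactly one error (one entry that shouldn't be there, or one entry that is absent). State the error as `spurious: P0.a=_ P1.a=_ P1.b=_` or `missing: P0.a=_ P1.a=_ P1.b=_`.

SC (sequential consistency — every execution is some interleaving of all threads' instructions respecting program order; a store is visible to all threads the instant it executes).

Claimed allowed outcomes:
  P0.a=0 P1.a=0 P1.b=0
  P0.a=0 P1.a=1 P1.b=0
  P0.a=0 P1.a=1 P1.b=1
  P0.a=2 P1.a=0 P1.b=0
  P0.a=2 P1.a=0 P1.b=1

missing: P0.a=0 P1.a=0 P1.b=1

outcome vector order: (P0.a,P1.a,P1.b)
[SC] allowed = {(0,0,0), (0,0,1), (0,1,0), (0,1,1), (2,0,0), (2,0,1)}
SC∖claimed = {(0,0,1)}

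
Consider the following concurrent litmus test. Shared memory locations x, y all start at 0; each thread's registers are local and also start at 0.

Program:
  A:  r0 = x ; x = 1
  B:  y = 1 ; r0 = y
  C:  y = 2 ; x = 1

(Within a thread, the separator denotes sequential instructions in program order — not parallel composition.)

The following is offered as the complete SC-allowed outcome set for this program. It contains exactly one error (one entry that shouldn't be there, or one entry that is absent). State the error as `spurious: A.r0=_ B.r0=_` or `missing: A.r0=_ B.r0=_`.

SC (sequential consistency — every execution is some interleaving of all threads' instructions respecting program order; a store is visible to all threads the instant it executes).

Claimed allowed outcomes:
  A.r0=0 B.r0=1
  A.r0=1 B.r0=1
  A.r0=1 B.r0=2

missing: A.r0=0 B.r0=2

outcome vector order: (A.r0,B.r0)
SC (4): <0 1>, <0 2>, <1 1>, <1 2>
SC∖claimed = {<0 2>}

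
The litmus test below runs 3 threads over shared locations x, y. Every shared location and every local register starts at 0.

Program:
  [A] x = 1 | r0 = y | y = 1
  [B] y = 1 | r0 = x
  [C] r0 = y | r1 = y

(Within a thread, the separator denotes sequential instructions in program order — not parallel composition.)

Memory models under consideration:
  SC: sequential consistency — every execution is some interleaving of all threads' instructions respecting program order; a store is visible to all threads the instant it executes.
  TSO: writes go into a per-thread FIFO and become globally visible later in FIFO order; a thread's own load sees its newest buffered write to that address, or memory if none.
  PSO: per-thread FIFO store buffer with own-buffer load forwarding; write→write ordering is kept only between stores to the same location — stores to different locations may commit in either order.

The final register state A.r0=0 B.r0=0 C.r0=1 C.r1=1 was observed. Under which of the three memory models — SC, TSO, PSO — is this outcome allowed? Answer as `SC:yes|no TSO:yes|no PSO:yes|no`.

outcome vector order: (A.r0,B.r0,C.r0,C.r1)
under SC → (0,1,0,0), (0,1,0,1), (0,1,1,1), (1,0,0,0), (1,0,0,1), (1,0,1,1), (1,1,0,0), (1,1,0,1), (1,1,1,1)
under TSO → (0,0,0,0), (0,0,0,1), (0,0,1,1), (0,1,0,0), (0,1,0,1), (0,1,1,1), (1,0,0,0), (1,0,0,1), (1,0,1,1), (1,1,0,0), (1,1,0,1), (1,1,1,1)
under PSO → (0,0,0,0), (0,0,0,1), (0,0,1,1), (0,1,0,0), (0,1,0,1), (0,1,1,1), (1,0,0,0), (1,0,0,1), (1,0,1,1), (1,1,0,0), (1,1,0,1), (1,1,1,1)
target (0,0,1,1) ∈ {TSO,PSO}

SC:no TSO:yes PSO:yes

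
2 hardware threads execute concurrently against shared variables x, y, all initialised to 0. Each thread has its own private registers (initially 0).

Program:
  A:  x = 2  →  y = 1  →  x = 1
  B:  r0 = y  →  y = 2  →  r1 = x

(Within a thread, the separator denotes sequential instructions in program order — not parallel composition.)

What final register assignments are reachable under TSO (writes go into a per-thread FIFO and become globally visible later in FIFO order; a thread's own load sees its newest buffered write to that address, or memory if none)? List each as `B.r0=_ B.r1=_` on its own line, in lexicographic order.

outcome vector order: (B.r0,B.r1)
|TSO outcomes| = 5

B.r0=0 B.r1=0
B.r0=0 B.r1=1
B.r0=0 B.r1=2
B.r0=1 B.r1=1
B.r0=1 B.r1=2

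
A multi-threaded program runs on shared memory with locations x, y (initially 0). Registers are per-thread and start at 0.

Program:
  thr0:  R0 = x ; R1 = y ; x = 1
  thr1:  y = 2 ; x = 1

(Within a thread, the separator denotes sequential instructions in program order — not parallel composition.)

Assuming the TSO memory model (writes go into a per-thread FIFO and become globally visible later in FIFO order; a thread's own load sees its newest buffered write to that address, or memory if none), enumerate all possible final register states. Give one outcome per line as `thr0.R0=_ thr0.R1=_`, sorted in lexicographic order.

thr0.R0=0 thr0.R1=0
thr0.R0=0 thr0.R1=2
thr0.R0=1 thr0.R1=2

outcome vector order: (thr0.R0,thr0.R1)
|TSO outcomes| = 3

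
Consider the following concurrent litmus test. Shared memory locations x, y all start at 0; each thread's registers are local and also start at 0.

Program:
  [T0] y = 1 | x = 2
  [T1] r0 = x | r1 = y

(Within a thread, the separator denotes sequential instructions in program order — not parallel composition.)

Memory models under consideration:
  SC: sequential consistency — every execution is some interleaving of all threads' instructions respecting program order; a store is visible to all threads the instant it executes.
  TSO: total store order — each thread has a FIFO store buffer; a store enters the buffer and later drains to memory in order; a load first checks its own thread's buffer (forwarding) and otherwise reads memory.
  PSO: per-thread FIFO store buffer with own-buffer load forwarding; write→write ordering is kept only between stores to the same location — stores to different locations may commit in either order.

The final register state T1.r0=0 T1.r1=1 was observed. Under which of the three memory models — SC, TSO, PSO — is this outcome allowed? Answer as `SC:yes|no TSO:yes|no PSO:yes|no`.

outcome vector order: (T1.r0,T1.r1)
under SC → (0,0); (0,1); (2,1)
under TSO → (0,0); (0,1); (2,1)
under PSO → (0,0); (0,1); (2,0); (2,1)
target (0,1) ∈ {SC,TSO,PSO}

SC:yes TSO:yes PSO:yes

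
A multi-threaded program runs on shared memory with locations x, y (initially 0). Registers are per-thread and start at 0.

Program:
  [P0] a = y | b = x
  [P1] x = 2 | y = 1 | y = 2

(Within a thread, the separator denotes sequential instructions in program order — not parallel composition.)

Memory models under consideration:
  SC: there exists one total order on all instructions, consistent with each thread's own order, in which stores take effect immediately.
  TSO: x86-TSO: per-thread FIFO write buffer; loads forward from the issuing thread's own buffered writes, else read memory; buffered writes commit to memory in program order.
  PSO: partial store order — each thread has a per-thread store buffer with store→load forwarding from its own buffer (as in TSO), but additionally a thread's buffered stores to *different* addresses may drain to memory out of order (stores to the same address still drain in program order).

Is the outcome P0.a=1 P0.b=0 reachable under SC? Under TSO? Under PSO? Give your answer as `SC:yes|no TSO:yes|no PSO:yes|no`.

SC:no TSO:no PSO:yes

outcome vector order: (P0.a,P0.b)
SC: 4 outcomes — {00; 02; 12; 22}
TSO: 4 outcomes — {00; 02; 12; 22}
PSO: 6 outcomes — {00; 02; 10; 12; 20; 22}
target 10 ∈ {PSO}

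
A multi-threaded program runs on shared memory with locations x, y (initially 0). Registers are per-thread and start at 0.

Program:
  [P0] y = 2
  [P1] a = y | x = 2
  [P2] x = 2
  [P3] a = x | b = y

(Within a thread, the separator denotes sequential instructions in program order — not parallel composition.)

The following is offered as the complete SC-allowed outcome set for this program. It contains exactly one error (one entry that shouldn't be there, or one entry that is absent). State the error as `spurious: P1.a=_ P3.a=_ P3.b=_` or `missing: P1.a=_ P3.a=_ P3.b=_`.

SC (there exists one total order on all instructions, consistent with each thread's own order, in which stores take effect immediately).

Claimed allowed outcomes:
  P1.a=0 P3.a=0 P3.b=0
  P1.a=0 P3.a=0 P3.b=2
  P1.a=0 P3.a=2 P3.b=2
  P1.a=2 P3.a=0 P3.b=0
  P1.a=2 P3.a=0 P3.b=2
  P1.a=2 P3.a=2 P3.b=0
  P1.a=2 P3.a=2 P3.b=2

missing: P1.a=0 P3.a=2 P3.b=0

outcome vector order: (P1.a,P3.a,P3.b)
under SC → <0 0 0>, <0 0 2>, <0 2 0>, <0 2 2>, <2 0 0>, <2 0 2>, <2 2 0>, <2 2 2>
SC∖claimed = {<0 2 0>}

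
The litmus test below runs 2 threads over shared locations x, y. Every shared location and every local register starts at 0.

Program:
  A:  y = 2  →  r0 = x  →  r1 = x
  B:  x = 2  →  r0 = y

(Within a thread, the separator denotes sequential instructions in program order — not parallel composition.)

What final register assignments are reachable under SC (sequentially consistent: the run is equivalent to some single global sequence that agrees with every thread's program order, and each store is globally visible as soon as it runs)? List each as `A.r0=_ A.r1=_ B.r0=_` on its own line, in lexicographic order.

A.r0=0 A.r1=0 B.r0=2
A.r0=0 A.r1=2 B.r0=2
A.r0=2 A.r1=2 B.r0=0
A.r0=2 A.r1=2 B.r0=2

outcome vector order: (A.r0,A.r1,B.r0)
|SC outcomes| = 4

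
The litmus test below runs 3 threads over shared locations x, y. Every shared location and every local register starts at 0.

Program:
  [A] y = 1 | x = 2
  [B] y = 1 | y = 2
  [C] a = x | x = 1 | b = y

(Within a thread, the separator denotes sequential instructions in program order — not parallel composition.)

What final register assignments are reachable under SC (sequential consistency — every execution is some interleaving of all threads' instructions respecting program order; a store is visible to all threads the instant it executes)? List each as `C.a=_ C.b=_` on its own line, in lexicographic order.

C.a=0 C.b=0
C.a=0 C.b=1
C.a=0 C.b=2
C.a=2 C.b=1
C.a=2 C.b=2

outcome vector order: (C.a,C.b)
|SC outcomes| = 5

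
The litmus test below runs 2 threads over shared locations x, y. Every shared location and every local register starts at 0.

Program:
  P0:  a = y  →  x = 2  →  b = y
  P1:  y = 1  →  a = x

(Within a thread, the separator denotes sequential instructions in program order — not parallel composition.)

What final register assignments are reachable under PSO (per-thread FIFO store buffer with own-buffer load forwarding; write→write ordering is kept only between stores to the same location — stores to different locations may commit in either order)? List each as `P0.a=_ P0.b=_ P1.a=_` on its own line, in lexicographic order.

outcome vector order: (P0.a,P0.b,P1.a)
|PSO outcomes| = 6

P0.a=0 P0.b=0 P1.a=0
P0.a=0 P0.b=0 P1.a=2
P0.a=0 P0.b=1 P1.a=0
P0.a=0 P0.b=1 P1.a=2
P0.a=1 P0.b=1 P1.a=0
P0.a=1 P0.b=1 P1.a=2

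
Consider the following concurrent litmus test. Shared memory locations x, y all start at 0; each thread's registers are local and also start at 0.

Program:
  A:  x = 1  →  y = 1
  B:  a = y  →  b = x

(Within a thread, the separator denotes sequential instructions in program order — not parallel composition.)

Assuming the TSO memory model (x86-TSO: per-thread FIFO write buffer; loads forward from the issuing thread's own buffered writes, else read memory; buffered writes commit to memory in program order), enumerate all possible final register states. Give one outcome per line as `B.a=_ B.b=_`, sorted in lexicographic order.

outcome vector order: (B.a,B.b)
|TSO outcomes| = 3

B.a=0 B.b=0
B.a=0 B.b=1
B.a=1 B.b=1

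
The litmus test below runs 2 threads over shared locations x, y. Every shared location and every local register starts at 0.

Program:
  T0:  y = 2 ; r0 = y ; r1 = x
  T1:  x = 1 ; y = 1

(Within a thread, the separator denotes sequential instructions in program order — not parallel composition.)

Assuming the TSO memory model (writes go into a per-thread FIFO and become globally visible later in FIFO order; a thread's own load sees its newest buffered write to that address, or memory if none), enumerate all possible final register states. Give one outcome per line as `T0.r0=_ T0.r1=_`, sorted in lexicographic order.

outcome vector order: (T0.r0,T0.r1)
|TSO outcomes| = 3

T0.r0=1 T0.r1=1
T0.r0=2 T0.r1=0
T0.r0=2 T0.r1=1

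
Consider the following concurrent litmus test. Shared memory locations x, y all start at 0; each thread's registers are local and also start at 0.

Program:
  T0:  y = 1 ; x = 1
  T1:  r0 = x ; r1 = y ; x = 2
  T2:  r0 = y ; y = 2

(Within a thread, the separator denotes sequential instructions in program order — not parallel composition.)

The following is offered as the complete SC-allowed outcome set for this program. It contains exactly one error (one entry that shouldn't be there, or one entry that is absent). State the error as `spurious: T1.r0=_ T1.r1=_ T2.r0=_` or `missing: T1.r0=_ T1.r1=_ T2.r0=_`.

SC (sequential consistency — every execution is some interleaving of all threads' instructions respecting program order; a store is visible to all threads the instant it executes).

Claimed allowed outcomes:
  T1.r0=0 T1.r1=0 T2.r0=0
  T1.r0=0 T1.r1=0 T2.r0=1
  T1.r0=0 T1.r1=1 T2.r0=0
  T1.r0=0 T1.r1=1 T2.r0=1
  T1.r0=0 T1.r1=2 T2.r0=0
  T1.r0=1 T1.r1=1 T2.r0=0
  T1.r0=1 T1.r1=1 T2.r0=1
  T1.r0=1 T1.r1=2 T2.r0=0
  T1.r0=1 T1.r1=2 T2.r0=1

missing: T1.r0=0 T1.r1=2 T2.r0=1

outcome vector order: (T1.r0,T1.r1,T2.r0)
SC: 10 outcomes — {<0 0 0> <0 0 1> <0 1 0> <0 1 1> <0 2 0> <0 2 1> <1 1 0> <1 1 1> <1 2 0> <1 2 1>}
SC∖claimed = {<0 2 1>}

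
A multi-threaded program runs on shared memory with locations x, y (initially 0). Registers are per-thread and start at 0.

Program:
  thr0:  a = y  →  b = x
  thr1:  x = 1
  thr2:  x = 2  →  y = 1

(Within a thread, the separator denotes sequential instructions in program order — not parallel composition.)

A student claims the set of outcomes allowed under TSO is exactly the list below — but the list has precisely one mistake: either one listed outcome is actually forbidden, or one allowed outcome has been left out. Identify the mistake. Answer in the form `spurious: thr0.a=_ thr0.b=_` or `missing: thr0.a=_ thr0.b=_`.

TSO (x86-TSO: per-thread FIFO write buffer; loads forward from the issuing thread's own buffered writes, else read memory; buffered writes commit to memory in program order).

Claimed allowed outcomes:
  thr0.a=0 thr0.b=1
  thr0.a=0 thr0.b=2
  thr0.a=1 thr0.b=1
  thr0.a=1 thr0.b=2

missing: thr0.a=0 thr0.b=0

outcome vector order: (thr0.a,thr0.b)
[TSO] allowed = {(0,0); (0,1); (0,2); (1,1); (1,2)}
TSO∖claimed = {(0,0)}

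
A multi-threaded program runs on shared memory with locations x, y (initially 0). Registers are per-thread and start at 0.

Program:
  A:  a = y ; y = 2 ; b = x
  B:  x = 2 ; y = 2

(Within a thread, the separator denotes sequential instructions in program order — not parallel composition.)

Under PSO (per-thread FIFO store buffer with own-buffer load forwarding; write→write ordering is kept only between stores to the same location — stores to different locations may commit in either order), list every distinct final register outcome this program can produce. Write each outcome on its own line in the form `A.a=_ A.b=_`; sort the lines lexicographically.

A.a=0 A.b=0
A.a=0 A.b=2
A.a=2 A.b=0
A.a=2 A.b=2

outcome vector order: (A.a,A.b)
|PSO outcomes| = 4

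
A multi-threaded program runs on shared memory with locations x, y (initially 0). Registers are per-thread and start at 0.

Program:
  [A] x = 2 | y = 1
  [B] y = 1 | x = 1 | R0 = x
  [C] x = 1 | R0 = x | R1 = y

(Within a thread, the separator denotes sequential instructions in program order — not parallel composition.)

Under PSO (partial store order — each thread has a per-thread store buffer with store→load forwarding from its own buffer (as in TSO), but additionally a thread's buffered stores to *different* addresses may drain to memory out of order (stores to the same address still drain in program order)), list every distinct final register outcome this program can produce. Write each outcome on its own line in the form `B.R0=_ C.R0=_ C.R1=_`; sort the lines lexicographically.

B.R0=1 C.R0=1 C.R1=0
B.R0=1 C.R0=1 C.R1=1
B.R0=1 C.R0=2 C.R1=0
B.R0=1 C.R0=2 C.R1=1
B.R0=2 C.R0=1 C.R1=0
B.R0=2 C.R0=1 C.R1=1
B.R0=2 C.R0=2 C.R1=0
B.R0=2 C.R0=2 C.R1=1

outcome vector order: (B.R0,C.R0,C.R1)
|PSO outcomes| = 8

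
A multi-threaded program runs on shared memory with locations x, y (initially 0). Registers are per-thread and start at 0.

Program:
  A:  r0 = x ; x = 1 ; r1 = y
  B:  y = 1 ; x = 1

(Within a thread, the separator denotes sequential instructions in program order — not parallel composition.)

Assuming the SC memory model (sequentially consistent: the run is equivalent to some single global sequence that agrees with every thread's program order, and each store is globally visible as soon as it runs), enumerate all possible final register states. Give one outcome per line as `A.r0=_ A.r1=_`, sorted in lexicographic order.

A.r0=0 A.r1=0
A.r0=0 A.r1=1
A.r0=1 A.r1=1

outcome vector order: (A.r0,A.r1)
|SC outcomes| = 3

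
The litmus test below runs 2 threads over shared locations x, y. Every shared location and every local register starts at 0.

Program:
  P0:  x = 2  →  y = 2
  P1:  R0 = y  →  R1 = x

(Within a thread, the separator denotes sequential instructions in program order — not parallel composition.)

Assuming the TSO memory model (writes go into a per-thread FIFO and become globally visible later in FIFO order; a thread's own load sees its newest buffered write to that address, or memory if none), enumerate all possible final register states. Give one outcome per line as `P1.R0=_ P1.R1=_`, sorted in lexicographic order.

P1.R0=0 P1.R1=0
P1.R0=0 P1.R1=2
P1.R0=2 P1.R1=2

outcome vector order: (P1.R0,P1.R1)
|TSO outcomes| = 3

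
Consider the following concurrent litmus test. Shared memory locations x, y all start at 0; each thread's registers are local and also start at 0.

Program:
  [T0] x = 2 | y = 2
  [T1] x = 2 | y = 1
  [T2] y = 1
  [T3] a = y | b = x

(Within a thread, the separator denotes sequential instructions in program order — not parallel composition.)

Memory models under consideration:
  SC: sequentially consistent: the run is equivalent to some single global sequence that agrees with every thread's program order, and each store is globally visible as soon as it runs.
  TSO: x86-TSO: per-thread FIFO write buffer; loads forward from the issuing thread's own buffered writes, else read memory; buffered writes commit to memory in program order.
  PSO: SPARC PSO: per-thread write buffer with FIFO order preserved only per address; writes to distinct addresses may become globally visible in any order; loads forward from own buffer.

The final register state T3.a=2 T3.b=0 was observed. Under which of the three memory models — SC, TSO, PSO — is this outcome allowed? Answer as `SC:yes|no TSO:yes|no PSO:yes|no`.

outcome vector order: (T3.a,T3.b)
SC: 5 outcomes — {<0 0>, <0 2>, <1 0>, <1 2>, <2 2>}
TSO: 5 outcomes — {<0 0>, <0 2>, <1 0>, <1 2>, <2 2>}
PSO: 6 outcomes — {<0 0>, <0 2>, <1 0>, <1 2>, <2 0>, <2 2>}
target <2 0> ∈ {PSO}

SC:no TSO:no PSO:yes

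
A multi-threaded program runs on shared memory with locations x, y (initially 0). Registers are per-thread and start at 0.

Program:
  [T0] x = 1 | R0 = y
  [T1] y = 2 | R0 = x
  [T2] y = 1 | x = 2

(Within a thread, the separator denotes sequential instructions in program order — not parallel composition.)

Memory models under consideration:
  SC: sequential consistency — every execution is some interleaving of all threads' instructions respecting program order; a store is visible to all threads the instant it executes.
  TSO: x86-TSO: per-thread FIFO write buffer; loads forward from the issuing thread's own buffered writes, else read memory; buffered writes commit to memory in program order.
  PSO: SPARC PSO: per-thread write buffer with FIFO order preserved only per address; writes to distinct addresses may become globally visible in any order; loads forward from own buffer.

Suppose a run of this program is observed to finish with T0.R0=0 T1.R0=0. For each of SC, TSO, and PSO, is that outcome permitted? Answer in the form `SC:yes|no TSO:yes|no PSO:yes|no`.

outcome vector order: (T0.R0,T1.R0)
SC: 8 outcomes — {<0 1>; <0 2>; <1 0>; <1 1>; <1 2>; <2 0>; <2 1>; <2 2>}
TSO: 9 outcomes — {<0 0>; <0 1>; <0 2>; <1 0>; <1 1>; <1 2>; <2 0>; <2 1>; <2 2>}
PSO: 9 outcomes — {<0 0>; <0 1>; <0 2>; <1 0>; <1 1>; <1 2>; <2 0>; <2 1>; <2 2>}
target <0 0> ∈ {TSO,PSO}

SC:no TSO:yes PSO:yes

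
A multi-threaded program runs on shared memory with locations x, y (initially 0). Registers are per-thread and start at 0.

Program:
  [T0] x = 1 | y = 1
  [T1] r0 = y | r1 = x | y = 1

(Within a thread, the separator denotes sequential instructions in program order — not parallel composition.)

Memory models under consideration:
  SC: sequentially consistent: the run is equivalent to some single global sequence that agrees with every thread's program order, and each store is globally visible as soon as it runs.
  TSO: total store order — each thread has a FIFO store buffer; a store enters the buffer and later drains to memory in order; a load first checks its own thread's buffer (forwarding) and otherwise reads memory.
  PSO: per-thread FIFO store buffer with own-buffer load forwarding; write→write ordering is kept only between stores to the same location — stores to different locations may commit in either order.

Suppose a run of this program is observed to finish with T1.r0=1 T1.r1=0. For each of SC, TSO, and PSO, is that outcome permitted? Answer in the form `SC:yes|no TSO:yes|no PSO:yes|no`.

outcome vector order: (T1.r0,T1.r1)
SC: 3 outcomes — {<0 0> <0 1> <1 1>}
TSO: 3 outcomes — {<0 0> <0 1> <1 1>}
PSO: 4 outcomes — {<0 0> <0 1> <1 0> <1 1>}
target <1 0> ∈ {PSO}

SC:no TSO:no PSO:yes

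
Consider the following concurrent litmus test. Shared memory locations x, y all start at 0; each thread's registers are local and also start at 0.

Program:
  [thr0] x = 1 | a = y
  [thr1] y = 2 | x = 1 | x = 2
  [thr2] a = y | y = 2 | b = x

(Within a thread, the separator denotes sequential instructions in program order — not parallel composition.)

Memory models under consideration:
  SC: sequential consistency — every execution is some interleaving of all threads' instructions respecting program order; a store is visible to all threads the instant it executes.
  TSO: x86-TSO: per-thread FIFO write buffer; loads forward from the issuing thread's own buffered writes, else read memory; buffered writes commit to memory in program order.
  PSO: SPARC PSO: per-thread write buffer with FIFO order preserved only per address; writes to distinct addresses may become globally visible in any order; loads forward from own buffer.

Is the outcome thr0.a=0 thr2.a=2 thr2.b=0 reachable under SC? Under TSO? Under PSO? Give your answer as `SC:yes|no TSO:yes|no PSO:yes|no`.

SC:no TSO:yes PSO:yes

outcome vector order: (thr0.a,thr2.a,thr2.b)
SC (10): 001; 002; 021; 022; 200; 201; 202; 220; 221; 222
TSO (12): 000; 001; 002; 020; 021; 022; 200; 201; 202; 220; 221; 222
PSO (12): 000; 001; 002; 020; 021; 022; 200; 201; 202; 220; 221; 222
target 020 ∈ {TSO,PSO}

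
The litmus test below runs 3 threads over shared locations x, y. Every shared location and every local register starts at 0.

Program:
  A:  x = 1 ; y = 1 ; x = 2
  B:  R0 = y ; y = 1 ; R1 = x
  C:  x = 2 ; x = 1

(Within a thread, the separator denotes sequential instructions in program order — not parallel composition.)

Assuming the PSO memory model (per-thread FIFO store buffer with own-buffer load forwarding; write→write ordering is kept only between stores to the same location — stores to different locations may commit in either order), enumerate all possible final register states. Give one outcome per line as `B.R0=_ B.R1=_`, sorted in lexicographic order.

outcome vector order: (B.R0,B.R1)
|PSO outcomes| = 6

B.R0=0 B.R1=0
B.R0=0 B.R1=1
B.R0=0 B.R1=2
B.R0=1 B.R1=0
B.R0=1 B.R1=1
B.R0=1 B.R1=2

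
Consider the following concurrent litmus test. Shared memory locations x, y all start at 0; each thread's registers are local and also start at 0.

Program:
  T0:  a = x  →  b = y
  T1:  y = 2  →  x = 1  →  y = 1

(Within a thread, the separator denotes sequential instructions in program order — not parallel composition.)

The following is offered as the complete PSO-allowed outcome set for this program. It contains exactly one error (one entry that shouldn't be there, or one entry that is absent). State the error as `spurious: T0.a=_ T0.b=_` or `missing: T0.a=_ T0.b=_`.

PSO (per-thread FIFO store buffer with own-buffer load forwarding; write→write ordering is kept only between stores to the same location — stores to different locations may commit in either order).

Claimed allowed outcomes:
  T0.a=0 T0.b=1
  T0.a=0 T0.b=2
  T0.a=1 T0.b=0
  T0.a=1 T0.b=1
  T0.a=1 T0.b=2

missing: T0.a=0 T0.b=0

outcome vector order: (T0.a,T0.b)
[PSO] allowed = {00, 01, 02, 10, 11, 12}
PSO∖claimed = {00}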